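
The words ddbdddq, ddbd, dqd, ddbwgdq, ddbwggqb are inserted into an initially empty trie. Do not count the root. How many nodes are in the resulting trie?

For each word, the new-node count is its length minus the longest prefix already in the trie:
  "ddbdddq" → 7 new (d, d, b, d, d, d, q)
  "ddbd" → prefix "ddbd" already present; 0 new (none)
  "dqd" → prefix "d" already present; 2 new (q, d)
  "ddbwgdq" → prefix "ddb" already present; 4 new (w, g, d, q)
  "ddbwggqb" → prefix "ddbwg" already present; 3 new (g, q, b)
Total nodes = 7 + 0 + 2 + 4 + 3 = 16

16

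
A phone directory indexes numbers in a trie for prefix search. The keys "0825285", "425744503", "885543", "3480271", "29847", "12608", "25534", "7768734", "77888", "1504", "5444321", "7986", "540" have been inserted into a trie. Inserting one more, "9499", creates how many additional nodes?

No existing word starts with "9", so every character of "9499" needs a new node.
4 − 0 = 4 new nodes.

4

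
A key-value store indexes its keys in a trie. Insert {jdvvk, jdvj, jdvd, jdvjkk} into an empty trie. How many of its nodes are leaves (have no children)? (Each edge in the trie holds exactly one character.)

3

Leaves are exactly the stored words that no other stored word extends.
Those words: "jdvd", "jdvjkk", "jdvvk"
Leaf count: 3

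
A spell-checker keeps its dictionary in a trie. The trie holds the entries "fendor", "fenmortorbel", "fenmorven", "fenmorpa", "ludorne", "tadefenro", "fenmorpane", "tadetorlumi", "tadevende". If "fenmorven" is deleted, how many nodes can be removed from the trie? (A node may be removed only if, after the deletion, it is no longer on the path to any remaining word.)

Walk "fenmorven" from the leaf back toward the root, removing each node that no remaining word uses.
The suffix "ven" (3 nodes) is used only by "fenmorven"; the node for "fenmor" still has the child "t", so pruning stops there.
Nodes removed: 3

3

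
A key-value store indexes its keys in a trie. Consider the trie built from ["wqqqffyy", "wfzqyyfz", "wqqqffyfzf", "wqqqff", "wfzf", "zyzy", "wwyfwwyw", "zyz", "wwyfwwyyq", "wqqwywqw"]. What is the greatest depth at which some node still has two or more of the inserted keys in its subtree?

7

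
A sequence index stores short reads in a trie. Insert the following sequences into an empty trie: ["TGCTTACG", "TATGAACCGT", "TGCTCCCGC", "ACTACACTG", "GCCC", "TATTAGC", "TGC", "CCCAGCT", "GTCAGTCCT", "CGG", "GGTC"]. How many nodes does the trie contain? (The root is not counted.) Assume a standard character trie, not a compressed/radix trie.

59

Insert word by word; a character creates a node only if that edge doesn't already exist:
  "TGCTTACG" → 8 new (T, G, C, T, T, A, C, G)
  "TATGAACCGT" → prefix "T" already present; 9 new (A, T, G, A, A, C, C, G, T)
  "TGCTCCCGC" → prefix "TGCT" already present; 5 new (C, C, C, G, C)
  "ACTACACTG" → 9 new (A, C, T, A, C, A, C, T, G)
  "GCCC" → 4 new (G, C, C, C)
  "TATTAGC" → prefix "TAT" already present; 4 new (T, A, G, C)
  "TGC" → prefix "TGC" already present; 0 new (none)
  "CCCAGCT" → 7 new (C, C, C, A, G, C, T)
  "GTCAGTCCT" → prefix "G" already present; 8 new (T, C, A, G, T, C, C, T)
  "CGG" → prefix "C" already present; 2 new (G, G)
  "GGTC" → prefix "G" already present; 3 new (G, T, C)
Total nodes = 8 + 9 + 5 + 9 + 4 + 4 + 0 + 7 + 8 + 2 + 3 = 59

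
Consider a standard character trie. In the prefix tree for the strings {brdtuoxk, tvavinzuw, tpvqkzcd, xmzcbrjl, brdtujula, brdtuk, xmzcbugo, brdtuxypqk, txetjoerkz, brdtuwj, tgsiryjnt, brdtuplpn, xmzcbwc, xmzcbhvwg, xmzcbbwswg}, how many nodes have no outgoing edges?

15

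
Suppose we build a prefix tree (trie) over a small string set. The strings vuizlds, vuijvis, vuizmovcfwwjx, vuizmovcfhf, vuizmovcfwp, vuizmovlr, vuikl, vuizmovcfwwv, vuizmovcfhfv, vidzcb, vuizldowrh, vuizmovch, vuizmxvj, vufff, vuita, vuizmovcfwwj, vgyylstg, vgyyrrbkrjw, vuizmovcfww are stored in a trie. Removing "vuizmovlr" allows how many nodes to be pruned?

2

After clearing the end-marker at "vuizmovlr", prune upward until reaching a node still needed by another word.
The suffix "lr" (2 nodes) is used only by "vuizmovlr"; the node for "vuizmov" still has the child "c", so pruning stops there.
Nodes removed: 2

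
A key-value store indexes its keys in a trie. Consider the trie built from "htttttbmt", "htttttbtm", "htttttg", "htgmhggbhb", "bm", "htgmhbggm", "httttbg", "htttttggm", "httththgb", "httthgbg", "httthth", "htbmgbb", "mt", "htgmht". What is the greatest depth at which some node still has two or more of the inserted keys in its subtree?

7

The deepest shared node is where two words last agree before diverging.
e.g. "httthth" and "httththgb" share the prefix "httthth" of length 7; no pair shares a longer one.
Longest shared-prefix length: 7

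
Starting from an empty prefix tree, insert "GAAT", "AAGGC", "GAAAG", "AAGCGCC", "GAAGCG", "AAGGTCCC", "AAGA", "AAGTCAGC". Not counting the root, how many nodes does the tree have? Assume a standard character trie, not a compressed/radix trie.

28

Trie structure (* marks end of a word):
(root)
├─ A
│  └─ A
│     └─ G
│        ├─ A *
│        ├─ C
│        │  └─ G
│        │     └─ C
│        │        └─ C *
│        ├─ G
│        │  ├─ C *
│        │  └─ T
│        │     └─ C
│        │        └─ C
│        │           └─ C *
│        └─ T
│           └─ C
│              └─ A
│                 └─ G
│                    └─ C *
└─ G
   └─ A
      └─ A
         ├─ A
         │  └─ G *
         ├─ G
         │  └─ C
         │     └─ G *
         └─ T *
Counting every labelled node above: 28.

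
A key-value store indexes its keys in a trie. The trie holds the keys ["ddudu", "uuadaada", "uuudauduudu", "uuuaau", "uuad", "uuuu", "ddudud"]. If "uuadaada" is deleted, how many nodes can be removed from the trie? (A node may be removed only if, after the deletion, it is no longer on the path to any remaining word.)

4

After clearing the end-marker at "uuadaada", prune upward until reaching a node still needed by another word.
The suffix "aada" (4 nodes) is used only by "uuadaada"; "uuad" is itself a stored word, so pruning stops there.
Nodes removed: 4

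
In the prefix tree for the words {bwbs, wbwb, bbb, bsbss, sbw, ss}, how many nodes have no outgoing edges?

6

A leaf is a node with no children — equivalently, the end of a word that is not a proper prefix of any other stored word.
Those words: "bbb", "bsbss", "bwbs", "sbw", "ss", "wbwb"
Leaf count: 6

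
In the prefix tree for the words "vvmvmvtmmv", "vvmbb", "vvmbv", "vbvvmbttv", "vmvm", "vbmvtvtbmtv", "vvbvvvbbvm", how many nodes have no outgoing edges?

7

A leaf is a node with no children — equivalently, the end of a word that is not a proper prefix of any other stored word.
Those words: "vbmvtvtbmtv", "vbvvmbttv", "vmvm", "vvbvvvbbvm", "vvmbb", "vvmbv", "vvmvmvtmmv"
Leaf count: 7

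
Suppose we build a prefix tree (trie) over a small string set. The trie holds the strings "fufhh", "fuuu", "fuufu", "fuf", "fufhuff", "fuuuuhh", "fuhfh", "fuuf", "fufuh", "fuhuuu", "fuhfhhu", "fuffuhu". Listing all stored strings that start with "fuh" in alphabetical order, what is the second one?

Words with prefix "fuh", in lexicographic order: "fuhfh", "fuhfhhu", "fuhuuu"
The 2nd is fuhfhhu.

fuhfhhu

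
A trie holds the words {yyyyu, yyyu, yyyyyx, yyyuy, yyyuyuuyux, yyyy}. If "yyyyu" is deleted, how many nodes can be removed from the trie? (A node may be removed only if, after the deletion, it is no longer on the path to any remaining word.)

1

Walk "yyyyu" from the leaf back toward the root, removing each node that no remaining word uses.
The suffix "u" (1 node) is used only by "yyyyu"; the node for "yyyy" still has the child "y", so pruning stops there.
Nodes removed: 1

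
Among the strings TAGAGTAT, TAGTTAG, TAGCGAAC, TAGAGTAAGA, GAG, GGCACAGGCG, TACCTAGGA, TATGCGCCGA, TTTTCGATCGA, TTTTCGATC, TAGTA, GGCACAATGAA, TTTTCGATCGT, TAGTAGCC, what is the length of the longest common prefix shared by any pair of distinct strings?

The deepest shared node is where two words last agree before diverging.
e.g. "TTTTCGATCGA" and "TTTTCGATCGT" share the prefix "TTTTCGATCG" of length 10; no pair shares a longer one.
Longest shared-prefix length: 10

10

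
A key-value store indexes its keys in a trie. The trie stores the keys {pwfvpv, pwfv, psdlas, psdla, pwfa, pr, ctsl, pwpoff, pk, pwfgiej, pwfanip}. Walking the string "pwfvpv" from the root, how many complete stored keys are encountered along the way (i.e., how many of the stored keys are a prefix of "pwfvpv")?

Traverse "pwfvpv" character by character; count nodes along the way that are marked as word ends.
Prefixes of the query that are stored words: "pwfv", "pwfvpv"
Count: 2

2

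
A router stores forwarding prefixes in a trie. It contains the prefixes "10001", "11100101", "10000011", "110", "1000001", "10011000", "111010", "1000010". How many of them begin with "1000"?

4

Walk to "1000"; the words in its subtree are exactly those with that prefix.
Matches: "1000001", "10000011", "1000010", "10001"
Count: 4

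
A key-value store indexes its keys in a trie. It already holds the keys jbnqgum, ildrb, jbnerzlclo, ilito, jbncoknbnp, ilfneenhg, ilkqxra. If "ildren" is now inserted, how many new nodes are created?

2

The longest prefix of "ildren" already in the trie is "ildr" (length 4).
Each of the 2 remaining characters creates one node.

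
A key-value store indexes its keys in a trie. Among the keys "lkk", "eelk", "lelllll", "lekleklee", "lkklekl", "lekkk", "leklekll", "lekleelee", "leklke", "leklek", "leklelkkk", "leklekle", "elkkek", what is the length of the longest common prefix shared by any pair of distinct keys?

Look for the deepest trie node that still has at least two words in its subtree.
"leklekle" and "lekleklee" agree on "leklekle" (8 characters) before diverging; nothing deeper is shared.
Longest shared-prefix length: 8

8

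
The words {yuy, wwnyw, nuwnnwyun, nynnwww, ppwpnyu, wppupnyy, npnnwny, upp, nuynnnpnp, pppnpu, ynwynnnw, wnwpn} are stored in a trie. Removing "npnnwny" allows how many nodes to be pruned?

6

A node on "npnnwny"'s path can go only if nothing else ends at it or branches off below it.
The suffix "pnnwny" (6 nodes) is used only by "npnnwny"; the node for "n" still has the child "u", so pruning stops there.
Nodes removed: 6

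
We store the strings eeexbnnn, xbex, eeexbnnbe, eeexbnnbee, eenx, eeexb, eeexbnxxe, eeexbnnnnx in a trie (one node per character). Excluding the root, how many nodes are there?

Count nodes per top-level branch (shared prefixes stored once):
  'e'-branch (eeexb, eeexbnnbe, eeexbnnbee, eeexbnnn, eeexbnnnnx, eeexbnxxe, eenx): 18 nodes
  'x'-branch (xbex): 4 nodes
Sum: 22

22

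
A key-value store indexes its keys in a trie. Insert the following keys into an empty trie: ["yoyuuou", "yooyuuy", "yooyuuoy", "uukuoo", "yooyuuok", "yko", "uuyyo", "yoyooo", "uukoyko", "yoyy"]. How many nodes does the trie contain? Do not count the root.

Count nodes per top-level branch (shared prefixes stored once):
  'u'-branch (uukoyko, uukuoo, uuyyo): 13 nodes
  'y'-branch (yko, yooyuuok, yooyuuoy, yooyuuy, yoyooo, yoyuuou, yoyy): 21 nodes
Sum: 34

34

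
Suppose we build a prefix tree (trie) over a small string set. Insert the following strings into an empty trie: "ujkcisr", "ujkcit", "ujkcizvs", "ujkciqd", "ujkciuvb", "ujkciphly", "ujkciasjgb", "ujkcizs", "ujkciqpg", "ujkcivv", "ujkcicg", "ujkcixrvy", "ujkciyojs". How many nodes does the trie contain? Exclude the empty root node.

For each word, the new-node count is its length minus the longest prefix already in the trie:
  "ujkcisr" → 7 new (u, j, k, c, i, s, r)
  "ujkcit" → prefix "ujkci" already present; 1 new (t)
  "ujkcizvs" → prefix "ujkci" already present; 3 new (z, v, s)
  "ujkciqd" → prefix "ujkci" already present; 2 new (q, d)
  "ujkciuvb" → prefix "ujkci" already present; 3 new (u, v, b)
  "ujkciphly" → prefix "ujkci" already present; 4 new (p, h, l, y)
  "ujkciasjgb" → prefix "ujkci" already present; 5 new (a, s, j, g, b)
  "ujkcizs" → prefix "ujkciz" already present; 1 new (s)
  "ujkciqpg" → prefix "ujkciq" already present; 2 new (p, g)
  "ujkcivv" → prefix "ujkci" already present; 2 new (v, v)
  "ujkcicg" → prefix "ujkci" already present; 2 new (c, g)
  "ujkcixrvy" → prefix "ujkci" already present; 4 new (x, r, v, y)
  "ujkciyojs" → prefix "ujkci" already present; 4 new (y, o, j, s)
Total nodes = 7 + 1 + 3 + 2 + 3 + 4 + 5 + 1 + 2 + 2 + 2 + 4 + 4 = 40

40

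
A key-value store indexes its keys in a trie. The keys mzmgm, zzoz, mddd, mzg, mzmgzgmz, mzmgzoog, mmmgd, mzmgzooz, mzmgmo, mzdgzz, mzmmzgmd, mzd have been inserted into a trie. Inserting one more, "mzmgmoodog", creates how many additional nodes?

4

The longest prefix of "mzmgmoodog" already in the trie is "mzmgmo" (length 6).
So 10 − 6 = 4 new nodes.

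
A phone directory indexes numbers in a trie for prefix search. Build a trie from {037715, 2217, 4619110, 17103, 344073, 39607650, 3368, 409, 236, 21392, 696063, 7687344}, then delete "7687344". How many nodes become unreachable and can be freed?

7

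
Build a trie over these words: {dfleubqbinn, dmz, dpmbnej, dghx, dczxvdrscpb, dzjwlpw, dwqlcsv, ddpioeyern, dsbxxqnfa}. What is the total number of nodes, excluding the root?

Trace insertions, counting only characters that open a new branch:
  "dfleubqbinn" → 11 new (d, f, l, e, u, b, q, b, i, n, n)
  "dmz" → prefix "d" already present; 2 new (m, z)
  "dpmbnej" → prefix "d" already present; 6 new (p, m, b, n, e, j)
  "dghx" → prefix "d" already present; 3 new (g, h, x)
  "dczxvdrscpb" → prefix "d" already present; 10 new (c, z, x, v, d, r, s, c, p, b)
  "dzjwlpw" → prefix "d" already present; 6 new (z, j, w, l, p, w)
  "dwqlcsv" → prefix "d" already present; 6 new (w, q, l, c, s, v)
  "ddpioeyern" → prefix "d" already present; 9 new (d, p, i, o, e, y, e, r, n)
  "dsbxxqnfa" → prefix "d" already present; 8 new (s, b, x, x, q, n, f, a)
Total nodes = 11 + 2 + 6 + 3 + 10 + 6 + 6 + 9 + 8 = 61

61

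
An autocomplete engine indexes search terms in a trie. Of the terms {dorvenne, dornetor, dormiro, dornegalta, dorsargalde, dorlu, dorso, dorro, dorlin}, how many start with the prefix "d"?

9

Traverse to the node for "d", then collect every word in that subtree.
Words under "d": dorlin, dorlu, dormiro, dornegalta, dornetor, dorro, dorsargalde, dorso, dorvenne
Count: 9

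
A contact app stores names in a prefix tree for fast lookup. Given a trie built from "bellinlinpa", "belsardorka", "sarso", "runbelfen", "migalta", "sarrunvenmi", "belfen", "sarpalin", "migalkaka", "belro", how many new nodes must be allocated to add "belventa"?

5

"bel" is already a path in the trie; the remaining "venta" must be added.
Each of the 5 remaining characters creates one node.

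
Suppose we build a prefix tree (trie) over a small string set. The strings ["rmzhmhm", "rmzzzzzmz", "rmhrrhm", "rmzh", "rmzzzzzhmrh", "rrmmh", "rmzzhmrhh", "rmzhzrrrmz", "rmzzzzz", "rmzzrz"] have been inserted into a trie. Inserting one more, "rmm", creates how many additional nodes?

Walking "rmm" from the root, the first 2 characters ("rm") follow existing edges; "m" is the first miss.
Each of the 1 remaining characters creates one node.

1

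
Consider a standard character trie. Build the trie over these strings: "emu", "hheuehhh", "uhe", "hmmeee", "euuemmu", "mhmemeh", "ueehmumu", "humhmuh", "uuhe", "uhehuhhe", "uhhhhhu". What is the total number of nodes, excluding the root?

58

Insert word by word; a character creates a node only if that edge doesn't already exist:
  "emu" → 3 new (e, m, u)
  "hheuehhh" → 8 new (h, h, e, u, e, h, h, h)
  "uhe" → 3 new (u, h, e)
  "hmmeee" → prefix "h" already present; 5 new (m, m, e, e, e)
  "euuemmu" → prefix "e" already present; 6 new (u, u, e, m, m, u)
  "mhmemeh" → 7 new (m, h, m, e, m, e, h)
  "ueehmumu" → prefix "u" already present; 7 new (e, e, h, m, u, m, u)
  "humhmuh" → prefix "h" already present; 6 new (u, m, h, m, u, h)
  "uuhe" → prefix "u" already present; 3 new (u, h, e)
  "uhehuhhe" → prefix "uhe" already present; 5 new (h, u, h, h, e)
  "uhhhhhu" → prefix "uh" already present; 5 new (h, h, h, h, u)
Total nodes = 3 + 8 + 3 + 5 + 6 + 7 + 7 + 6 + 3 + 5 + 5 = 58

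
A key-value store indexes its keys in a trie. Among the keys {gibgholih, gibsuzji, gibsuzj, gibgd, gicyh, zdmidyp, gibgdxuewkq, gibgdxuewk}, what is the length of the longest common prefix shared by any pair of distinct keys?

10

The deepest shared node is where two words last agree before diverging.
e.g. "gibgdxuewk" and "gibgdxuewkq" share the prefix "gibgdxuewk" of length 10; no pair shares a longer one.
Longest shared-prefix length: 10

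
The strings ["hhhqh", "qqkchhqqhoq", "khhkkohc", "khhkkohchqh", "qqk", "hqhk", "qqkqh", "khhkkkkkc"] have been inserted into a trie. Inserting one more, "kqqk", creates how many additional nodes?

"k" is already a path in the trie; the remaining "qqk" must be added.
New nodes needed: |"kqqk"| − 1 = 4 − 1 = 3.

3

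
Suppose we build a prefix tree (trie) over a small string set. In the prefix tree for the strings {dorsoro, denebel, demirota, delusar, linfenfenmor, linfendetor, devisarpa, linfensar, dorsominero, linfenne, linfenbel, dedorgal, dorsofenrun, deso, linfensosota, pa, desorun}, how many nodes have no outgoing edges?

A leaf is a node with no children — equivalently, the end of a word that is not a proper prefix of any other stored word.
Those words: "dedorgal", "delusar", "demirota", "denebel", "desorun", "devisarpa", "dorsofenrun", "dorsominero", "dorsoro", "linfenbel", "linfendetor", "linfenfenmor", "linfenne", "linfensar", "linfensosota", "pa"
Leaf count: 16

16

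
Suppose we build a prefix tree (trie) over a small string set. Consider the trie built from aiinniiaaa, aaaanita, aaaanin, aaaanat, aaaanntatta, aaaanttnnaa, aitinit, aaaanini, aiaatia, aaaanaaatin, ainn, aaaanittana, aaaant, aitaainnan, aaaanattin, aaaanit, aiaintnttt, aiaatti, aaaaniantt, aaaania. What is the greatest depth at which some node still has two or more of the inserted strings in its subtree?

7

Look for the deepest trie node that still has at least two words in its subtree.
e.g. "aaaanat" and "aaaanattin" share the prefix "aaaanat" of length 7; no pair shares a longer one.
Longest shared-prefix length: 7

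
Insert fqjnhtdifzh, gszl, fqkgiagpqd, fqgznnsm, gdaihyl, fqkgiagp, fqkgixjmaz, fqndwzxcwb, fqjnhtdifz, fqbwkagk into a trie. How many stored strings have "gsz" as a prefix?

1

Filter for entries beginning with "gsz":
Words under "gsz": gszl
Count: 1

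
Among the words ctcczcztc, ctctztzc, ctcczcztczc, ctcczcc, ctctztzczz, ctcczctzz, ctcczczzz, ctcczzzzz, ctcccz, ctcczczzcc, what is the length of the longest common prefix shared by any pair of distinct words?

Equivalently: take the maximum, over all pairs, of their longest common prefix length.
e.g. "ctcczcztc" and "ctcczcztczc" share the prefix "ctcczcztc" of length 9; no pair shares a longer one.
Longest shared-prefix length: 9

9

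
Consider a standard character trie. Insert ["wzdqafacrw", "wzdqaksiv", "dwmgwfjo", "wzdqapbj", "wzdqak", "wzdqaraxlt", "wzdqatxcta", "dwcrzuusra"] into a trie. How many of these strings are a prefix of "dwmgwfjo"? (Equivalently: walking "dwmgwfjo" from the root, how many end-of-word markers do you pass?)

Traverse "dwmgwfjo" character by character; count nodes along the way that are marked as word ends.
Prefixes of the query that are stored words: "dwmgwfjo"
Count: 1

1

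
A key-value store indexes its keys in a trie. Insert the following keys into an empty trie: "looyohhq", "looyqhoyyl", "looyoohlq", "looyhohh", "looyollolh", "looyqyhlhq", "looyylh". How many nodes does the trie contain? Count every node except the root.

Insert word by word; a character creates a node only if that edge doesn't already exist:
  "looyohhq" → 8 new (l, o, o, y, o, h, h, q)
  "looyqhoyyl" → prefix "looy" already present; 6 new (q, h, o, y, y, l)
  "looyoohlq" → prefix "looyo" already present; 4 new (o, h, l, q)
  "looyhohh" → prefix "looy" already present; 4 new (h, o, h, h)
  "looyollolh" → prefix "looyo" already present; 5 new (l, l, o, l, h)
  "looyqyhlhq" → prefix "looyq" already present; 5 new (y, h, l, h, q)
  "looyylh" → prefix "looy" already present; 3 new (y, l, h)
Total nodes = 8 + 6 + 4 + 4 + 5 + 5 + 3 = 35

35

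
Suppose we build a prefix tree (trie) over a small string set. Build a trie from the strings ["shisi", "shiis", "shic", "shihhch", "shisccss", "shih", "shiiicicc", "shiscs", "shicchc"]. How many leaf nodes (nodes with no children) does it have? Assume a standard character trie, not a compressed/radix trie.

7

Leaves are exactly the stored words that no other stored word extends.
Those words: "shicchc", "shihhch", "shiiicicc", "shiis", "shisccss", "shiscs", "shisi"
Leaf count: 7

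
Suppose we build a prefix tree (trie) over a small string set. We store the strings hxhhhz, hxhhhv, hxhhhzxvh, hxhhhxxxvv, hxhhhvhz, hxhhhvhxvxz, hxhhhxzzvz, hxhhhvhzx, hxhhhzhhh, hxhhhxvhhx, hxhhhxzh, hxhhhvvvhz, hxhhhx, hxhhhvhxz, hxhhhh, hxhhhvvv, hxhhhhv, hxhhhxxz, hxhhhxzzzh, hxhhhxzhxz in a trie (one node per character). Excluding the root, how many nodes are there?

Insert word by word; a character creates a node only if that edge doesn't already exist:
  "hxhhhz" → 6 new (h, x, h, h, h, z)
  "hxhhhv" → prefix "hxhhh" already present; 1 new (v)
  "hxhhhzxvh" → prefix "hxhhhz" already present; 3 new (x, v, h)
  "hxhhhxxxvv" → prefix "hxhhh" already present; 5 new (x, x, x, v, v)
  "hxhhhvhz" → prefix "hxhhhv" already present; 2 new (h, z)
  "hxhhhvhxvxz" → prefix "hxhhhvh" already present; 4 new (x, v, x, z)
  "hxhhhxzzvz" → prefix "hxhhhx" already present; 4 new (z, z, v, z)
  "hxhhhvhzx" → prefix "hxhhhvhz" already present; 1 new (x)
  "hxhhhzhhh" → prefix "hxhhhz" already present; 3 new (h, h, h)
  "hxhhhxvhhx" → prefix "hxhhhx" already present; 4 new (v, h, h, x)
  "hxhhhxzh" → prefix "hxhhhxz" already present; 1 new (h)
  "hxhhhvvvhz" → prefix "hxhhhv" already present; 4 new (v, v, h, z)
  "hxhhhx" → prefix "hxhhhx" already present; 0 new (none)
  "hxhhhvhxz" → prefix "hxhhhvhx" already present; 1 new (z)
  "hxhhhh" → prefix "hxhhh" already present; 1 new (h)
  "hxhhhvvv" → prefix "hxhhhvvv" already present; 0 new (none)
  "hxhhhhv" → prefix "hxhhhh" already present; 1 new (v)
  "hxhhhxxz" → prefix "hxhhhxx" already present; 1 new (z)
  "hxhhhxzzzh" → prefix "hxhhhxzz" already present; 2 new (z, h)
  "hxhhhxzhxz" → prefix "hxhhhxzh" already present; 2 new (x, z)
Total nodes = 6 + 1 + 3 + 5 + 2 + 4 + 4 + 1 + 3 + 4 + 1 + 4 + 0 + 1 + 1 + 0 + 1 + 1 + 2 + 2 = 46

46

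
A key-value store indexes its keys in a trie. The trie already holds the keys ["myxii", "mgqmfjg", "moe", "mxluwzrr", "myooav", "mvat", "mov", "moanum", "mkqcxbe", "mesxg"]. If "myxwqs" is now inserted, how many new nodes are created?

Walking "myxwqs" from the root, the first 3 characters ("myx") follow existing edges; "w" is the first miss.
New nodes needed: |"myxwqs"| − 3 = 6 − 3 = 3.

3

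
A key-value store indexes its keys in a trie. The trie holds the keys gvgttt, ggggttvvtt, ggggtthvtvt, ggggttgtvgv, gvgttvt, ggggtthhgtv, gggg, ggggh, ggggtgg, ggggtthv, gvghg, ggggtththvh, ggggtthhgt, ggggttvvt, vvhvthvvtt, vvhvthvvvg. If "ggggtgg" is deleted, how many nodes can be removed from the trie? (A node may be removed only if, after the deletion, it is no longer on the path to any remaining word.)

2

Walk "ggggtgg" from the leaf back toward the root, removing each node that no remaining word uses.
The suffix "gg" (2 nodes) is used only by "ggggtgg"; the node for "ggggt" still has the child "t", so pruning stops there.
Nodes removed: 2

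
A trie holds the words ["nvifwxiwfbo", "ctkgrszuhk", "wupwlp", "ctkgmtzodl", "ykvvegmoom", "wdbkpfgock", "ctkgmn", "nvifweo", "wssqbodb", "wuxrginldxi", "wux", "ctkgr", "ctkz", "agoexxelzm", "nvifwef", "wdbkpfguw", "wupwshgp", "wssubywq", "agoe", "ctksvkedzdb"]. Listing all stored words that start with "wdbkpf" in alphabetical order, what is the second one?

wdbkpfguw

DFS of the "wdbkpf" subtree visits, in order: "wdbkpfgock", "wdbkpfguw"
The 2nd is wdbkpfguw.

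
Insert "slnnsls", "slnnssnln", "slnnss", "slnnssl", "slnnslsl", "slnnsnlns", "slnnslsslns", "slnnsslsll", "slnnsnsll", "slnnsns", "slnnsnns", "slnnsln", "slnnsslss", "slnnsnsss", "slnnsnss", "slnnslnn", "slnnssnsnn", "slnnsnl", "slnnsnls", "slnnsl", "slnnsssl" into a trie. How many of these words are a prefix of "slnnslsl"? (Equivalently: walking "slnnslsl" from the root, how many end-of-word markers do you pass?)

3

Check each prefix of "slnnslsl" against the stored set — each match is an end-marker on the path.
Prefixes of the query that are stored words: "slnnsl", "slnnsls", "slnnslsl"
Count: 3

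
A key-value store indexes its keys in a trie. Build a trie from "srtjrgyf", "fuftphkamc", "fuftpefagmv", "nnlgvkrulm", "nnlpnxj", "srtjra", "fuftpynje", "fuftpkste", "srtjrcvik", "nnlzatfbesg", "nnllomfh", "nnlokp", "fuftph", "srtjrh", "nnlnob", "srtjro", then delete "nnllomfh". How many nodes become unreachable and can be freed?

5

A node on "nnllomfh"'s path can go only if nothing else ends at it or branches off below it.
The suffix "lomfh" (5 nodes) is used only by "nnllomfh"; the node for "nnl" still has the child "g", so pruning stops there.
Nodes removed: 5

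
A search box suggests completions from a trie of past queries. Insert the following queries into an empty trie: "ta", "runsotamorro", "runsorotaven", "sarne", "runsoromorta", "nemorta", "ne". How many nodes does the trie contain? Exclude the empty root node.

38

Trie structure (* marks end of a word):
(root)
├─ n
│  └─ e *
│     └─ m
│        └─ o
│           └─ r
│              └─ t
│                 └─ a *
├─ r
│  └─ u
│     └─ n
│        └─ s
│           └─ o
│              ├─ r
│              │  └─ o
│              │     ├─ m
│              │     │  └─ o
│              │     │     └─ r
│              │     │        └─ t
│              │     │           └─ a *
│              │     └─ t
│              │        └─ a
│              │           └─ v
│              │              └─ e
│              │                 └─ n *
│              └─ t
│                 └─ a
│                    └─ m
│                       └─ o
│                          └─ r
│                             └─ r
│                                └─ o *
├─ s
│  └─ a
│     └─ r
│        └─ n
│           └─ e *
└─ t
   └─ a *
Counting every labelled node above: 38.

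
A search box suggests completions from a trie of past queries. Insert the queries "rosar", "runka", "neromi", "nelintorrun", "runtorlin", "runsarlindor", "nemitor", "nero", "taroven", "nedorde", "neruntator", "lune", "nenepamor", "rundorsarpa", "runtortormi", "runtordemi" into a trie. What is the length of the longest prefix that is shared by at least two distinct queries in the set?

Equivalently: take the maximum, over all pairs, of their longest common prefix length.
"runtordemi" and "runtorlin" agree on "runtor" (6 characters) before diverging; nothing deeper is shared.
Longest shared-prefix length: 6

6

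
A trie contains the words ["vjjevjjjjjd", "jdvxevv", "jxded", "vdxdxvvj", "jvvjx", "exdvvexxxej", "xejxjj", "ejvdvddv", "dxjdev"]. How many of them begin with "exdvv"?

Walk to "exdvv"; the words in its subtree are exactly those with that prefix.
Words under "exdvv": exdvvexxxej
Count: 1

1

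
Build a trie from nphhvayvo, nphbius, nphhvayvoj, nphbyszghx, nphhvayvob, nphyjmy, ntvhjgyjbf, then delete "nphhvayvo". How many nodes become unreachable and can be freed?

A node on "nphhvayvo"'s path can go only if nothing else ends at it or branches off below it.
Every node on "nphhvayvo" is still needed (e.g. by "nphhvayvoj"), so nothing is freed.
Nodes removed: 0

0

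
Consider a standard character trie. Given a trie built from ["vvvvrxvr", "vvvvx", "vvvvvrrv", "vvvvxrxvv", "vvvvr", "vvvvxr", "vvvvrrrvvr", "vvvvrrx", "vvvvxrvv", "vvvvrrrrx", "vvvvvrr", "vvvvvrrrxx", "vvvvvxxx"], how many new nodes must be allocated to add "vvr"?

"vv" is already a path in the trie; the remaining "r" must be added.
Each of the 1 remaining characters creates one node.

1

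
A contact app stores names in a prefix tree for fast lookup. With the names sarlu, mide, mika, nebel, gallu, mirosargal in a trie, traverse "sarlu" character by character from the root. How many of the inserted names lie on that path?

1

Check each prefix of "sarlu" against the stored set — each match is an end-marker on the path.
Prefixes of the query that are stored words: "sarlu"
Count: 1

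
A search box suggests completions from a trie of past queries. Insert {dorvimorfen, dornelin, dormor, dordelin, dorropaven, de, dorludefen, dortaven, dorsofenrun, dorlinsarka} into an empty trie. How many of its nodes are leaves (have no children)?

Leaves are exactly the stored words that no other stored word extends.
Those words: "de", "dordelin", "dorlinsarka", "dorludefen", "dormor", "dornelin", "dorropaven", "dorsofenrun", "dortaven", "dorvimorfen"
Leaf count: 10

10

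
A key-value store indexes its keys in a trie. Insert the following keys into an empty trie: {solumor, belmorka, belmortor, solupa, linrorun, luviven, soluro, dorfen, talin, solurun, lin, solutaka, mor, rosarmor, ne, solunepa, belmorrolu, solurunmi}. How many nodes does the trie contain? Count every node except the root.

76

Insert word by word; a character creates a node only if that edge doesn't already exist:
  "solumor" → 7 new (s, o, l, u, m, o, r)
  "belmorka" → 8 new (b, e, l, m, o, r, k, a)
  "belmortor" → prefix "belmor" already present; 3 new (t, o, r)
  "solupa" → prefix "solu" already present; 2 new (p, a)
  "linrorun" → 8 new (l, i, n, r, o, r, u, n)
  "luviven" → prefix "l" already present; 6 new (u, v, i, v, e, n)
  "soluro" → prefix "solu" already present; 2 new (r, o)
  "dorfen" → 6 new (d, o, r, f, e, n)
  "talin" → 5 new (t, a, l, i, n)
  "solurun" → prefix "solur" already present; 2 new (u, n)
  "lin" → prefix "lin" already present; 0 new (none)
  "solutaka" → prefix "solu" already present; 4 new (t, a, k, a)
  "mor" → 3 new (m, o, r)
  "rosarmor" → 8 new (r, o, s, a, r, m, o, r)
  "ne" → 2 new (n, e)
  "solunepa" → prefix "solu" already present; 4 new (n, e, p, a)
  "belmorrolu" → prefix "belmor" already present; 4 new (r, o, l, u)
  "solurunmi" → prefix "solurun" already present; 2 new (m, i)
Total nodes = 7 + 8 + 3 + 2 + 8 + 6 + 2 + 6 + 5 + 2 + 0 + 4 + 3 + 8 + 2 + 4 + 4 + 2 = 76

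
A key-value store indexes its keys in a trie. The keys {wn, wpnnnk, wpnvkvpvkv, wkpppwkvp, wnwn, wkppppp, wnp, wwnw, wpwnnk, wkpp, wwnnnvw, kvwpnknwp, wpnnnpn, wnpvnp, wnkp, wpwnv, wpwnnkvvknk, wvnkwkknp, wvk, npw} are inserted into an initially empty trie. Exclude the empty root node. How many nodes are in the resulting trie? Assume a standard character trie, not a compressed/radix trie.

Insert word by word; a character creates a node only if that edge doesn't already exist:
  "wn" → 2 new (w, n)
  "wpnnnk" → prefix "w" already present; 5 new (p, n, n, n, k)
  "wpnvkvpvkv" → prefix "wpn" already present; 7 new (v, k, v, p, v, k, v)
  "wkpppwkvp" → prefix "w" already present; 8 new (k, p, p, p, w, k, v, p)
  "wnwn" → prefix "wn" already present; 2 new (w, n)
  "wkppppp" → prefix "wkppp" already present; 2 new (p, p)
  "wnp" → prefix "wn" already present; 1 new (p)
  "wwnw" → prefix "w" already present; 3 new (w, n, w)
  "wpwnnk" → prefix "wp" already present; 4 new (w, n, n, k)
  "wkpp" → prefix "wkpp" already present; 0 new (none)
  "wwnnnvw" → prefix "wwn" already present; 4 new (n, n, v, w)
  "kvwpnknwp" → 9 new (k, v, w, p, n, k, n, w, p)
  "wpnnnpn" → prefix "wpnnn" already present; 2 new (p, n)
  "wnpvnp" → prefix "wnp" already present; 3 new (v, n, p)
  "wnkp" → prefix "wn" already present; 2 new (k, p)
  "wpwnv" → prefix "wpwn" already present; 1 new (v)
  "wpwnnkvvknk" → prefix "wpwnnk" already present; 5 new (v, v, k, n, k)
  "wvnkwkknp" → prefix "w" already present; 8 new (v, n, k, w, k, k, n, p)
  "wvk" → prefix "wv" already present; 1 new (k)
  "npw" → 3 new (n, p, w)
Total nodes = 2 + 5 + 7 + 8 + 2 + 2 + 1 + 3 + 4 + 0 + 4 + 9 + 2 + 3 + 2 + 1 + 5 + 8 + 1 + 3 = 72

72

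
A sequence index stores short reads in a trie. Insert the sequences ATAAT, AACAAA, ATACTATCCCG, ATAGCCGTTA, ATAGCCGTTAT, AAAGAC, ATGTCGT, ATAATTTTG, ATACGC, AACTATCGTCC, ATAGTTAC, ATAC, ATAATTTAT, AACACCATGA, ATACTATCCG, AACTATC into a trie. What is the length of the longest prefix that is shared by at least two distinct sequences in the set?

10

Look for the deepest trie node that still has at least two words in its subtree.
"ATAGCCGTTA" and "ATAGCCGTTAT" agree on "ATAGCCGTTA" (10 characters) before diverging; nothing deeper is shared.
Longest shared-prefix length: 10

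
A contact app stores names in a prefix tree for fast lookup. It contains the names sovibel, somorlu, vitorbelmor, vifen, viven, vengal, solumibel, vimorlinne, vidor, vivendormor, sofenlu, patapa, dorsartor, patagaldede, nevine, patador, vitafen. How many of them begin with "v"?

8

Filter for entries beginning with "v":
Matches: "vengal", "vidor", "vifen", "vimorlinne", "vitafen", "vitorbelmor", "viven", "vivendormor"
Count: 8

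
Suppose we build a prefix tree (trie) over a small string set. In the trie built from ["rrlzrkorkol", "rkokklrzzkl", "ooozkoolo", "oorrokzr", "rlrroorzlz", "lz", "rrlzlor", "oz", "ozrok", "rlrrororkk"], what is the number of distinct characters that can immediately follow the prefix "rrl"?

1

The children of the "rrl" node are the distinct next characters among strings starting with "rrl".
Characters that immediately follow "rrl" among the stored strings: {z}.
That node has 1 child edge.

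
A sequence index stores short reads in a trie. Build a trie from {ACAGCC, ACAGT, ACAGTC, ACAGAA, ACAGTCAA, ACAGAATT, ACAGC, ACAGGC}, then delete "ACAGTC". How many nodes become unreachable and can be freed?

0

A node on "ACAGTC"'s path can go only if nothing else ends at it or branches off below it.
Every node on "ACAGTC" is still needed (e.g. by "ACAGTCAA"), so nothing is freed.
Nodes removed: 0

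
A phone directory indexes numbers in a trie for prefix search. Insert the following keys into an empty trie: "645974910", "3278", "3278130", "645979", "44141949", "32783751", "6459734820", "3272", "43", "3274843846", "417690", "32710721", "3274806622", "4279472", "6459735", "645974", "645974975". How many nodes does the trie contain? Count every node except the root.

Count nodes per top-level branch (shared prefixes stored once):
  '3'-branch (32710721, 3272, 3274806622, 3274843846, 3278, 3278130, 32783751): 29 nodes
  '4'-branch (417690, 4279472, 43, 44141949): 20 nodes
  '6'-branch (6459734820, 6459735, 645974, 645974910, 645974975, 645979): 18 nodes
Sum: 67

67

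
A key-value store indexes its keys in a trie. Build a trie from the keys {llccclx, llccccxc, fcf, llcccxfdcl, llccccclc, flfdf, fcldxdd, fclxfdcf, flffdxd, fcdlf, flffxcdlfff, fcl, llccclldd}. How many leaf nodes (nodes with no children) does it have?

A leaf is a node with no children — equivalently, the end of a word that is not a proper prefix of any other stored word.
Those words: "fcdlf", "fcf", "fcldxdd", "fclxfdcf", "flfdf", "flffdxd", "flffxcdlfff", "llccccclc", "llccccxc", "llccclldd", "llccclx", "llcccxfdcl"
Leaf count: 12

12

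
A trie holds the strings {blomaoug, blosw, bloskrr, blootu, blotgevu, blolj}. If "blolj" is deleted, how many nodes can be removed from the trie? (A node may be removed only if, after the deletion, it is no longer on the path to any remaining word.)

2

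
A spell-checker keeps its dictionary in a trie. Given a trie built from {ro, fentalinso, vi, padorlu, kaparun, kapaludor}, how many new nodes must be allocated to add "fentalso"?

2

Walking "fentalso" from the root, the first 6 characters ("fental") follow existing edges; "s" is the first miss.
So 8 − 6 = 2 new nodes.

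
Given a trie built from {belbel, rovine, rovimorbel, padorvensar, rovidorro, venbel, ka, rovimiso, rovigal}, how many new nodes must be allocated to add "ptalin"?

5

The longest prefix of "ptalin" already in the trie is "p" (length 1).
So 6 − 1 = 5 new nodes.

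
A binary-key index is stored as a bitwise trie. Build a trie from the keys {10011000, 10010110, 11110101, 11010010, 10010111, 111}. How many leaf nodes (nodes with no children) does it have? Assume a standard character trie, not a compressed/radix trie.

5

A leaf is a node with no children — equivalently, the end of a word that is not a proper prefix of any other stored word.
Those words: "10010110", "10010111", "10011000", "11010010", "11110101"
Leaf count: 5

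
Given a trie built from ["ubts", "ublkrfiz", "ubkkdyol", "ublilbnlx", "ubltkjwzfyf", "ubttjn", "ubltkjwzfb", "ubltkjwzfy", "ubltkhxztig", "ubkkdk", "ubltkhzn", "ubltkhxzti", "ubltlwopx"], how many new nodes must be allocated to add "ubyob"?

3

"ub" is already a path in the trie; the remaining "yob" must be added.
New nodes needed: |"ubyob"| − 2 = 5 − 2 = 3.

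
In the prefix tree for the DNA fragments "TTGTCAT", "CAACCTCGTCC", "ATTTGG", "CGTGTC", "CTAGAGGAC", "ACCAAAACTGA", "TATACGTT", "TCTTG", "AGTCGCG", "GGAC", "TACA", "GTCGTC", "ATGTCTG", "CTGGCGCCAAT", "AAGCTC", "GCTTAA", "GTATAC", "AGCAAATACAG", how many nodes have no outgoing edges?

18

Leaves are exactly the stored words that no other stored word extends.
Those words: "AAGCTC", "ACCAAAACTGA", "AGCAAATACAG", "AGTCGCG", "ATGTCTG", "ATTTGG", "CAACCTCGTCC", "CGTGTC", "CTAGAGGAC", "CTGGCGCCAAT", "GCTTAA", "GGAC", "GTATAC", "GTCGTC", "TACA", "TATACGTT", "TCTTG", "TTGTCAT"
Leaf count: 18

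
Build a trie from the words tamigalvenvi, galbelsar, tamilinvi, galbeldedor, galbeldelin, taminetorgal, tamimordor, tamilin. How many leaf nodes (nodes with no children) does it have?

Leaves are exactly the stored words that no other stored word extends.
Those words: "galbeldedor", "galbeldelin", "galbelsar", "tamigalvenvi", "tamilinvi", "tamimordor", "taminetorgal"
Leaf count: 7

7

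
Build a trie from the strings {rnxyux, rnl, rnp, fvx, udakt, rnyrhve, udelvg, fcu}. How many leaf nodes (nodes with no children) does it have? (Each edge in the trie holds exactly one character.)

8

A leaf is a node with no children — equivalently, the end of a word that is not a proper prefix of any other stored word.
Those words: "fcu", "fvx", "rnl", "rnp", "rnxyux", "rnyrhve", "udakt", "udelvg"
Leaf count: 8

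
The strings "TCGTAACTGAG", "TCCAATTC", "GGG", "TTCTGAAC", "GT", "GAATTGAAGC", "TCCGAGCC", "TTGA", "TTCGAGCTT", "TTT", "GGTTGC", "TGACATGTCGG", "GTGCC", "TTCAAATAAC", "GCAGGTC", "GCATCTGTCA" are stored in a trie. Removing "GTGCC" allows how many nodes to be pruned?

After clearing the end-marker at "GTGCC", prune upward until reaching a node still needed by another word.
The suffix "GCC" (3 nodes) is used only by "GTGCC"; "GT" is itself a stored word, so pruning stops there.
Nodes removed: 3

3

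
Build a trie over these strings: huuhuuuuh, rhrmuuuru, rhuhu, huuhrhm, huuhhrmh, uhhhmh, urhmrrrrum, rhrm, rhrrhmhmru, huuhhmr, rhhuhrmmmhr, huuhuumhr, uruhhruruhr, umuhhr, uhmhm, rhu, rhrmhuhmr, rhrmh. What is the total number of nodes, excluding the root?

Trace insertions, counting only characters that open a new branch:
  "huuhuuuuh" → 9 new (h, u, u, h, u, u, u, u, h)
  "rhrmuuuru" → 9 new (r, h, r, m, u, u, u, r, u)
  "rhuhu" → prefix "rh" already present; 3 new (u, h, u)
  "huuhrhm" → prefix "huuh" already present; 3 new (r, h, m)
  "huuhhrmh" → prefix "huuh" already present; 4 new (h, r, m, h)
  "uhhhmh" → 6 new (u, h, h, h, m, h)
  "urhmrrrrum" → prefix "u" already present; 9 new (r, h, m, r, r, r, r, u, m)
  "rhrm" → prefix "rhrm" already present; 0 new (none)
  "rhrrhmhmru" → prefix "rhr" already present; 7 new (r, h, m, h, m, r, u)
  "huuhhmr" → prefix "huuhh" already present; 2 new (m, r)
  "rhhuhrmmmhr" → prefix "rh" already present; 9 new (h, u, h, r, m, m, m, h, r)
  "huuhuumhr" → prefix "huuhuu" already present; 3 new (m, h, r)
  "uruhhruruhr" → prefix "ur" already present; 9 new (u, h, h, r, u, r, u, h, r)
  "umuhhr" → prefix "u" already present; 5 new (m, u, h, h, r)
  "uhmhm" → prefix "uh" already present; 3 new (m, h, m)
  "rhu" → prefix "rhu" already present; 0 new (none)
  "rhrmhuhmr" → prefix "rhrm" already present; 5 new (h, u, h, m, r)
  "rhrmh" → prefix "rhrmh" already present; 0 new (none)
Total nodes = 9 + 9 + 3 + 3 + 4 + 6 + 9 + 0 + 7 + 2 + 9 + 3 + 9 + 5 + 3 + 0 + 5 + 0 = 86

86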